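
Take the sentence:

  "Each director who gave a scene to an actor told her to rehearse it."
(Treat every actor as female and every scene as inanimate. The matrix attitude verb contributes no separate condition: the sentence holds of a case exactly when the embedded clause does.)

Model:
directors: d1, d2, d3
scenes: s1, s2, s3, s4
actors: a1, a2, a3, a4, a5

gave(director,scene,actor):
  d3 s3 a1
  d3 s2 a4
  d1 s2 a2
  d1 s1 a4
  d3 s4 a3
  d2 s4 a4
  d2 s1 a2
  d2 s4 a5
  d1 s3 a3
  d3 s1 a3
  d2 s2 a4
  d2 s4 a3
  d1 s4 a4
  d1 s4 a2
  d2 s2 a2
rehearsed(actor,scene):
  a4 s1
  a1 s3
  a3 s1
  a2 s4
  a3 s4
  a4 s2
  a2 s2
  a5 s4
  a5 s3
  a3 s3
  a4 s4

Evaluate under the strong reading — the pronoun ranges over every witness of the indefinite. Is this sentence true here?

"her" takes "an actor" as antecedent and "it" takes "a scene"; both are donkey pronouns co-varying with the restrictor.
Strong reading: for every (d,s,a) with gave(d,s,a), rehearsed(a,s).
Restrictor triples: (d1,s1,a4)→rehearsed(a4,s1) ✓  (d1,s2,a2)→rehearsed(a2,s2) ✓  (d1,s3,a3)→rehearsed(a3,s3) ✓  (d1,s4,a2)→rehearsed(a2,s4) ✓  (d1,s4,a4)→rehearsed(a4,s4) ✓  (d2,s1,a2)→rehearsed(a2,s1) ✗  (d2,s2,a2)→rehearsed(a2,s2) ✓  (d2,s2,a4)→rehearsed(a4,s2) ✓  (d2,s4,a3)→rehearsed(a3,s4) ✓  (d2,s4,a4)→rehearsed(a4,s4) ✓  (d2,s4,a5)→rehearsed(a5,s4) ✓  (d3,s1,a3)→rehearsed(a3,s1) ✓  (d3,s2,a4)→rehearsed(a4,s2) ✓  (d3,s3,a1)→rehearsed(a1,s3) ✓  (d3,s4,a3)→rehearsed(a3,s4) ✓
Counterexample: (d2,s1,a2) — rehearsed(a2,s1) does not hold.

False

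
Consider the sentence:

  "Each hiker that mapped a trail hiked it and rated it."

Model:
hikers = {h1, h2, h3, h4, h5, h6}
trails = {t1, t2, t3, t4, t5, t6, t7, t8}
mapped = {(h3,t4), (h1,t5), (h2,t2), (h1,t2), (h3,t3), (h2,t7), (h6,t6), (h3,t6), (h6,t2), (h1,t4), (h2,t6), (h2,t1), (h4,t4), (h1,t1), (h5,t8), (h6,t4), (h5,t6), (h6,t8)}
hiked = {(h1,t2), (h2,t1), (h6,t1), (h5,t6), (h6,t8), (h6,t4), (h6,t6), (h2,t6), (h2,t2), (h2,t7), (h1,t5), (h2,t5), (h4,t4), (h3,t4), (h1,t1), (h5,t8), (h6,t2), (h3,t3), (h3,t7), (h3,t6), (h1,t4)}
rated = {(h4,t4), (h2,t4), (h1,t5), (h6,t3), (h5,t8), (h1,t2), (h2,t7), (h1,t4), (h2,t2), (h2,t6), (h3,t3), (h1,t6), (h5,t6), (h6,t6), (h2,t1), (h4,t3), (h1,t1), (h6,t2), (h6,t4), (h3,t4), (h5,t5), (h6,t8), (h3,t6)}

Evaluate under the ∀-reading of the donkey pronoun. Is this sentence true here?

"it" takes "a trail" as antecedent — a donkey pronoun bound across the clause boundary.
Strong reading: for every (h,t) with mapped(h,t), hiked(h,t) ∧ rated(h,t).
Restrictor pairs: (h1,t1) ✓  (h1,t2) ✓  (h1,t4) ✓  (h1,t5) ✓  (h2,t1) ✓  (h2,t2) ✓  (h2,t6) ✓  (h2,t7) ✓  (h3,t3) ✓  (h3,t4) ✓  (h3,t6) ✓  (h4,t4) ✓  (h5,t6) ✓  (h5,t8) ✓  (h6,t2) ✓  (h6,t4) ✓  (h6,t6) ✓  (h6,t8) ✓
Every restrictor pair satisfies the scope.

True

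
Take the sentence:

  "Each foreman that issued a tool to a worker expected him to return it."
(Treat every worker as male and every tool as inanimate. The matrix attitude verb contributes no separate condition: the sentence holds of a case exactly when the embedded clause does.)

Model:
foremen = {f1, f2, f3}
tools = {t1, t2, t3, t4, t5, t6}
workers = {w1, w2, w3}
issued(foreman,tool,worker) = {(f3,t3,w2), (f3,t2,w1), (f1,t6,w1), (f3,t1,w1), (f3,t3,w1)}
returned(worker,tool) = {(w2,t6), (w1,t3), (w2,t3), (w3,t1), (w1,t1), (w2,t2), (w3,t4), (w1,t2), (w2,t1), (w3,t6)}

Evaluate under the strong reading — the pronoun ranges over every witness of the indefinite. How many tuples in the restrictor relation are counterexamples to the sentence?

"him" takes "a worker" as antecedent and "it" takes "a tool"; both are donkey pronouns co-varying with the restrictor.
Strong reading: for every (f,t,w) with issued(f,t,w), returned(w,t).
Restrictor triples: (f1,t6,w1)→returned(w1,t6) ✗  (f3,t1,w1)→returned(w1,t1) ✓  (f3,t2,w1)→returned(w1,t2) ✓  (f3,t3,w1)→returned(w1,t3) ✓  (f3,t3,w2)→returned(w2,t3) ✓
Counterexamples (restrictor triples failing the scope): 1.

1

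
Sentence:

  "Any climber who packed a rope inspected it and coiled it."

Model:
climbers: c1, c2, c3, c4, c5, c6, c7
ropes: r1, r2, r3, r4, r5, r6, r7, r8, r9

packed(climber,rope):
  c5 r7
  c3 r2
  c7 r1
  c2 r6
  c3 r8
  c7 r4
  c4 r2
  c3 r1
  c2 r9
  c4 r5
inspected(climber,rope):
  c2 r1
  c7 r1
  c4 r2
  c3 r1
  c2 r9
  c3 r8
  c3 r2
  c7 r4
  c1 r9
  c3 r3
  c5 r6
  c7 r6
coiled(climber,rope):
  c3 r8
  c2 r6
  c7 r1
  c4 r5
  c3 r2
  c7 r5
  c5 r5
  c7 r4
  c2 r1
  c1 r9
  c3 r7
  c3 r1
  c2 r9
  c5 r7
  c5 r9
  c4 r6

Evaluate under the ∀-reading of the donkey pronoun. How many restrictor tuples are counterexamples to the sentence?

"it" takes "a rope" as antecedent — a donkey pronoun bound across the clause boundary.
Strong reading: for every (c,r) with packed(c,r), inspected(c,r) ∧ coiled(c,r).
Restrictor pairs: (c2,r6) ✗  (c2,r9) ✓  (c3,r1) ✓  (c3,r2) ✓  (c3,r8) ✓  (c4,r2) ✗  (c4,r5) ✗  (c5,r7) ✗  (c7,r1) ✓  (c7,r4) ✓
Counterexamples (restrictor pairs failing the scope): 4.

4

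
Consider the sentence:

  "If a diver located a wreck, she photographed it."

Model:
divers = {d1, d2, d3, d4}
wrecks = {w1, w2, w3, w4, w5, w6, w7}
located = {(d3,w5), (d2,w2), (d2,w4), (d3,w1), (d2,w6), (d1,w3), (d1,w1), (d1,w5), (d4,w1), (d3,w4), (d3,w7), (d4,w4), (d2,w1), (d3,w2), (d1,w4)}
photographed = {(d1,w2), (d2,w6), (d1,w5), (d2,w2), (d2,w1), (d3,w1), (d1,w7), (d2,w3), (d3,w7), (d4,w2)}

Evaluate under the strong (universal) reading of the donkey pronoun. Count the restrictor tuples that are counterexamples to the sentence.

"it" takes "a wreck" as antecedent — a donkey pronoun bound across the clause boundary.
Strong reading: for every (d,w) with located(d,w), photographed(d,w).
Restrictor pairs: (d1,w1) ✗  (d1,w3) ✗  (d1,w4) ✗  (d1,w5) ✓  (d2,w1) ✓  (d2,w2) ✓  (d2,w4) ✗  (d2,w6) ✓  (d3,w1) ✓  (d3,w2) ✗  (d3,w4) ✗  (d3,w5) ✗  (d3,w7) ✓  (d4,w1) ✗  (d4,w4) ✗
Counterexamples (restrictor pairs failing the scope): 9.

9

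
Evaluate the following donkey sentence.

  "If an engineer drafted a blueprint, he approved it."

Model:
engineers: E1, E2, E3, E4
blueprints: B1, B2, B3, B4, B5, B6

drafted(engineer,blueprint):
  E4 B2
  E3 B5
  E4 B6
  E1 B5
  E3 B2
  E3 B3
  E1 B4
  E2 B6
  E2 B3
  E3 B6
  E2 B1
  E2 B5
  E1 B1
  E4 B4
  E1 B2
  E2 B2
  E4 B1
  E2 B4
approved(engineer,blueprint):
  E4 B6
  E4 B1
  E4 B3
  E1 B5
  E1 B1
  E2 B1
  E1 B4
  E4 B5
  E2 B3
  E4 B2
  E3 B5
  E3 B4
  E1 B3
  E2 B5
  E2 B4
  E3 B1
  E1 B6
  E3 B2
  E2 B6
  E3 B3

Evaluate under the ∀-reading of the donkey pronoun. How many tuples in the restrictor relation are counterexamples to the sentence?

"it" takes "a blueprint" as antecedent — a donkey pronoun bound across the clause boundary.
Strong reading: for every (e,b) with drafted(e,b), approved(e,b).
Restrictor pairs: (E1,B1) ✓  (E1,B2) ✗  (E1,B4) ✓  (E1,B5) ✓  (E2,B1) ✓  (E2,B2) ✗  (E2,B3) ✓  (E2,B4) ✓  (E2,B5) ✓  (E2,B6) ✓  (E3,B2) ✓  (E3,B3) ✓  (E3,B5) ✓  (E3,B6) ✗  (E4,B1) ✓  (E4,B2) ✓  (E4,B4) ✗  (E4,B6) ✓
Counterexamples (restrictor pairs failing the scope): 4.

4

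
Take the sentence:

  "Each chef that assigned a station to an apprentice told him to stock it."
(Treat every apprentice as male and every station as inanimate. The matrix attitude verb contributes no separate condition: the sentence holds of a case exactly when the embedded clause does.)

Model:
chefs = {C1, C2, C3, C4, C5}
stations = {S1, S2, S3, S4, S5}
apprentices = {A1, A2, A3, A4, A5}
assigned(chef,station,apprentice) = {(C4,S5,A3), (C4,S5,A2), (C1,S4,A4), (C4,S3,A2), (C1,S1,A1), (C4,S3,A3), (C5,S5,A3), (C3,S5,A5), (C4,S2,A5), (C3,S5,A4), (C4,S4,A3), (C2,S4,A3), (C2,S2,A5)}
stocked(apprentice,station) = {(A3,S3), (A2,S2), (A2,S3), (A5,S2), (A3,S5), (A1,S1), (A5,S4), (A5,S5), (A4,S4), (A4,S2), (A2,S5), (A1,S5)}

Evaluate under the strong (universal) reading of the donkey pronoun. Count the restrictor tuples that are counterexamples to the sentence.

"him" takes "an apprentice" as antecedent and "it" takes "a station"; both are donkey pronouns co-varying with the restrictor.
Strong reading: for every (c,s,a) with assigned(c,s,a), stocked(a,s).
Restrictor triples: (C1,S1,A1)→stocked(A1,S1) ✓  (C1,S4,A4)→stocked(A4,S4) ✓  (C2,S2,A5)→stocked(A5,S2) ✓  (C2,S4,A3)→stocked(A3,S4) ✗  (C3,S5,A4)→stocked(A4,S5) ✗  (C3,S5,A5)→stocked(A5,S5) ✓  (C4,S2,A5)→stocked(A5,S2) ✓  (C4,S3,A2)→stocked(A2,S3) ✓  (C4,S3,A3)→stocked(A3,S3) ✓  (C4,S4,A3)→stocked(A3,S4) ✗  (C4,S5,A2)→stocked(A2,S5) ✓  (C4,S5,A3)→stocked(A3,S5) ✓  (C5,S5,A3)→stocked(A3,S5) ✓
Counterexamples (restrictor triples failing the scope): 3.

3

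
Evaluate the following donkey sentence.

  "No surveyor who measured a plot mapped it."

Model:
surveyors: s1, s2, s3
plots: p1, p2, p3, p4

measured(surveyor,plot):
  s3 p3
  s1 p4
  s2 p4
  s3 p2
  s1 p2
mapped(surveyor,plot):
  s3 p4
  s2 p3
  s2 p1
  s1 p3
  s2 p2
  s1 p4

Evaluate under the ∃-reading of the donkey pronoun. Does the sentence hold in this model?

False

"it" takes "a plot" as antecedent — a donkey pronoun bound across the clause boundary.
Truth condition: for no (s,p) with measured(s,p) does mapped(s,p) hold.
Restrictor pairs — does the scope hold? (s1,p2):fails  (s1,p4):holds  (s2,p4):fails  (s3,p2):fails  (s3,p3):fails
Scope holds for 1 pair(s), so the sentence is false.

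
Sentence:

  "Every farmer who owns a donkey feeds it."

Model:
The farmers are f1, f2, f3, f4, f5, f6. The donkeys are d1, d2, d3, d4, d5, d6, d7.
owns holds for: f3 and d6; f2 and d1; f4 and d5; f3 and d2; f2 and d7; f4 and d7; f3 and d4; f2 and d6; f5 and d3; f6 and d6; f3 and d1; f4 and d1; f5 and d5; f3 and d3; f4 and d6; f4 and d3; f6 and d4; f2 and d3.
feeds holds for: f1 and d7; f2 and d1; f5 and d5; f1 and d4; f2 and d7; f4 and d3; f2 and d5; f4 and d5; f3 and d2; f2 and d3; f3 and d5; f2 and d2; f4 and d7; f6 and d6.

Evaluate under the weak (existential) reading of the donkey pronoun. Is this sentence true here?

True

"it" takes "a donkey" as antecedent — a donkey pronoun bound across the clause boundary.
Weak reading: every farmer f with some owns-donkey has at least one owns-donkey d such that feeds(f,d).
Per farmer: f2:✓  f3:✓  f4:✓  f5:✓  f6:✓
Every farmer in the restrictor has a witness.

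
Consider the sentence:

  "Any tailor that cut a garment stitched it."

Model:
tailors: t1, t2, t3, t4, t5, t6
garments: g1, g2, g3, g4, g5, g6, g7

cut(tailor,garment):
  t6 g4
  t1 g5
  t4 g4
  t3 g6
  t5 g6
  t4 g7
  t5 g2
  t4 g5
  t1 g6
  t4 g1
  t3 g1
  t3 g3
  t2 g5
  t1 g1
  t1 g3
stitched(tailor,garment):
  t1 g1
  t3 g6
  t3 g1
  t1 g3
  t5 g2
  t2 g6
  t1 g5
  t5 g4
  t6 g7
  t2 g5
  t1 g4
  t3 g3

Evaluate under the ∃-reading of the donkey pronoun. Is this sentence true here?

"it" takes "a garment" as antecedent — a donkey pronoun bound across the clause boundary.
Weak reading: every tailor t with some cut-garment has at least one cut-garment g such that stitched(t,g).
Per tailor: t1:✓  t2:✓  t3:✓  t4:✗  t5:✓  t6:✗
t4 has no witness among its cut-garments.

False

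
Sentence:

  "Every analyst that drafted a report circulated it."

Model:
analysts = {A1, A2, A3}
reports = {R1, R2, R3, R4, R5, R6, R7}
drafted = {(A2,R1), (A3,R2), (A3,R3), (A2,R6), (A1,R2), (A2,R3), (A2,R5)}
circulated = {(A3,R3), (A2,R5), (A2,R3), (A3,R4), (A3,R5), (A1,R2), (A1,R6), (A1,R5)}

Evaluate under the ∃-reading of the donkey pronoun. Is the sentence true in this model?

True

"it" takes "a report" as antecedent — a donkey pronoun bound across the clause boundary.
Weak reading: every analyst a with some drafted-report has at least one drafted-report r such that circulated(a,r).
Per analyst: A1:✓  A2:✓  A3:✓
Every analyst in the restrictor has a witness.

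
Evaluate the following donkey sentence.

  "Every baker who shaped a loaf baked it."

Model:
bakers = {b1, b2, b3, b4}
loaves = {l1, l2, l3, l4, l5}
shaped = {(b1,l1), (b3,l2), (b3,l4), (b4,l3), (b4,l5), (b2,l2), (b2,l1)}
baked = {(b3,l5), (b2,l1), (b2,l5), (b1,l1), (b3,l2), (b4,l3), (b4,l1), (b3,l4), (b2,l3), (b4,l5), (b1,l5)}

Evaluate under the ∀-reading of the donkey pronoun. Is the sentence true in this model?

"it" takes "a loaf" as antecedent — a donkey pronoun bound across the clause boundary.
Strong reading: for every (b,l) with shaped(b,l), baked(b,l).
Restrictor pairs: (b1,l1) ✓  (b2,l1) ✓  (b2,l2) ✗  (b3,l2) ✓  (b3,l4) ✓  (b4,l3) ✓  (b4,l5) ✓
Counterexample: (b2,l2) is in shaped but fails the scope.

False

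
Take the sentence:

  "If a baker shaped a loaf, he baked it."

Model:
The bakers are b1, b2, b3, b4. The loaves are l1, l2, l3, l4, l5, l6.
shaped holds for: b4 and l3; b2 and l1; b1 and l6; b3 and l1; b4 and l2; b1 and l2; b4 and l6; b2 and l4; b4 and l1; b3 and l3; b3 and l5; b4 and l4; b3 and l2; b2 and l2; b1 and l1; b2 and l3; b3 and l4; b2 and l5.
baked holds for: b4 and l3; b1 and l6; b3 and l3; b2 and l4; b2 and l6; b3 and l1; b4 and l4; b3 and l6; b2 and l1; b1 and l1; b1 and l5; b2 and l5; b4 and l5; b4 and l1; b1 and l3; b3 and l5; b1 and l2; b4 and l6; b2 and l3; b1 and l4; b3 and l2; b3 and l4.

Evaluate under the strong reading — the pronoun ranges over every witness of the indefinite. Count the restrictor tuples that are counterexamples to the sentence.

"it" takes "a loaf" as antecedent — a donkey pronoun bound across the clause boundary.
Strong reading: for every (b,l) with shaped(b,l), baked(b,l).
Restrictor pairs: (b1,l1) ✓  (b1,l2) ✓  (b1,l6) ✓  (b2,l1) ✓  (b2,l2) ✗  (b2,l3) ✓  (b2,l4) ✓  (b2,l5) ✓  (b3,l1) ✓  (b3,l2) ✓  (b3,l3) ✓  (b3,l4) ✓  (b3,l5) ✓  (b4,l1) ✓  (b4,l2) ✗  (b4,l3) ✓  (b4,l4) ✓  (b4,l6) ✓
Counterexamples (restrictor pairs failing the scope): 2.

2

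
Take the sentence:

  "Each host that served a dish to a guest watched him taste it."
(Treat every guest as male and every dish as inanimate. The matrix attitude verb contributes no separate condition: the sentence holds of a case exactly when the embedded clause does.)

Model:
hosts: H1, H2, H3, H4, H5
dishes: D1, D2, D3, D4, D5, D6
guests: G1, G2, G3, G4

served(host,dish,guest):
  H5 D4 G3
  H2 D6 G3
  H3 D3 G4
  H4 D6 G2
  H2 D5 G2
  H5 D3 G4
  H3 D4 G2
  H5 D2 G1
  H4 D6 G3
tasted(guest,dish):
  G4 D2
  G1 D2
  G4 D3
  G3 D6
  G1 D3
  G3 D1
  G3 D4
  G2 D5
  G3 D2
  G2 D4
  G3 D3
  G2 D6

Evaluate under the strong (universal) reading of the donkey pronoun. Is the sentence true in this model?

True

"him" takes "a guest" as antecedent and "it" takes "a dish"; both are donkey pronouns co-varying with the restrictor.
Strong reading: for every (h,d,g) with served(h,d,g), tasted(g,d).
Restrictor triples: (H2,D5,G2)→tasted(G2,D5) ✓  (H2,D6,G3)→tasted(G3,D6) ✓  (H3,D3,G4)→tasted(G4,D3) ✓  (H3,D4,G2)→tasted(G2,D4) ✓  (H4,D6,G2)→tasted(G2,D6) ✓  (H4,D6,G3)→tasted(G3,D6) ✓  (H5,D2,G1)→tasted(G1,D2) ✓  (H5,D3,G4)→tasted(G4,D3) ✓  (H5,D4,G3)→tasted(G3,D4) ✓
Every restrictor triple satisfies the scope.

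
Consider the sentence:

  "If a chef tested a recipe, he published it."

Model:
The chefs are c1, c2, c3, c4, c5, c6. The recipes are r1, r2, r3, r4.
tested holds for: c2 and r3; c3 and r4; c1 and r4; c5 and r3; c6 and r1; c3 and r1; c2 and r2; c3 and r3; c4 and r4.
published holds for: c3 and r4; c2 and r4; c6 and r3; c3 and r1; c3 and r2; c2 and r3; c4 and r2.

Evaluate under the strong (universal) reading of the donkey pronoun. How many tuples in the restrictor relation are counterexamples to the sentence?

6

"it" takes "a recipe" as antecedent — a donkey pronoun bound across the clause boundary.
Strong reading: for every (c,r) with tested(c,r), published(c,r).
Restrictor pairs: (c1,r4) ✗  (c2,r2) ✗  (c2,r3) ✓  (c3,r1) ✓  (c3,r3) ✗  (c3,r4) ✓  (c4,r4) ✗  (c5,r3) ✗  (c6,r1) ✗
Counterexamples (restrictor pairs failing the scope): 6.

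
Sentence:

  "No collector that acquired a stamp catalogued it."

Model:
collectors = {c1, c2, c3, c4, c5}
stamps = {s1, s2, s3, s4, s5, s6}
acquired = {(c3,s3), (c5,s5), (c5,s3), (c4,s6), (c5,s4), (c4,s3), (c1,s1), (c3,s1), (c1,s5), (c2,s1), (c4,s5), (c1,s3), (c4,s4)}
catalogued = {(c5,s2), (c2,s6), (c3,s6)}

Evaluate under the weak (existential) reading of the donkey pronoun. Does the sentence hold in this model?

True

"it" takes "a stamp" as antecedent — a donkey pronoun bound across the clause boundary.
Truth condition: for no (c,s) with acquired(c,s) does catalogued(c,s) hold.
Restrictor pairs — does the scope hold? (c1,s1):fails  (c1,s3):fails  (c1,s5):fails  (c2,s1):fails  (c3,s1):fails  (c3,s3):fails  (c4,s3):fails  (c4,s4):fails  (c4,s5):fails  (c4,s6):fails  (c5,s3):fails  (c5,s4):fails  (c5,s5):fails
Scope holds for no restrictor pair, so the sentence is true.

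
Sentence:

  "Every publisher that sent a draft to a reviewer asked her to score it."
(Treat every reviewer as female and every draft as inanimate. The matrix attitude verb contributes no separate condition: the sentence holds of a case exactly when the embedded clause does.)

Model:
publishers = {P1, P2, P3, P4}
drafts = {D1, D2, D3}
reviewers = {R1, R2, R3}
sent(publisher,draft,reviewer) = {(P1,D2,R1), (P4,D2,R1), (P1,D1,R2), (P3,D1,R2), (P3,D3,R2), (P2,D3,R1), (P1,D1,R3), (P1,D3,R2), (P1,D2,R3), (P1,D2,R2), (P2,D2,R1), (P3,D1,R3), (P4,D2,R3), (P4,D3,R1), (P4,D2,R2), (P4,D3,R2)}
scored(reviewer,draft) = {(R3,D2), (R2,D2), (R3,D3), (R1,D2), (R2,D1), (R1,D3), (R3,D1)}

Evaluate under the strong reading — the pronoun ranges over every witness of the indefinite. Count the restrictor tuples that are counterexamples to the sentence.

"her" takes "a reviewer" as antecedent and "it" takes "a draft"; both are donkey pronouns co-varying with the restrictor.
Strong reading: for every (p,d,r) with sent(p,d,r), scored(r,d).
Restrictor triples: (P1,D1,R2)→scored(R2,D1) ✓  (P1,D1,R3)→scored(R3,D1) ✓  (P1,D2,R1)→scored(R1,D2) ✓  (P1,D2,R2)→scored(R2,D2) ✓  (P1,D2,R3)→scored(R3,D2) ✓  (P1,D3,R2)→scored(R2,D3) ✗  (P2,D2,R1)→scored(R1,D2) ✓  (P2,D3,R1)→scored(R1,D3) ✓  (P3,D1,R2)→scored(R2,D1) ✓  (P3,D1,R3)→scored(R3,D1) ✓  (P3,D3,R2)→scored(R2,D3) ✗  (P4,D2,R1)→scored(R1,D2) ✓  (P4,D2,R2)→scored(R2,D2) ✓  (P4,D2,R3)→scored(R3,D2) ✓  (P4,D3,R1)→scored(R1,D3) ✓  (P4,D3,R2)→scored(R2,D3) ✗
Counterexamples (restrictor triples failing the scope): 3.

3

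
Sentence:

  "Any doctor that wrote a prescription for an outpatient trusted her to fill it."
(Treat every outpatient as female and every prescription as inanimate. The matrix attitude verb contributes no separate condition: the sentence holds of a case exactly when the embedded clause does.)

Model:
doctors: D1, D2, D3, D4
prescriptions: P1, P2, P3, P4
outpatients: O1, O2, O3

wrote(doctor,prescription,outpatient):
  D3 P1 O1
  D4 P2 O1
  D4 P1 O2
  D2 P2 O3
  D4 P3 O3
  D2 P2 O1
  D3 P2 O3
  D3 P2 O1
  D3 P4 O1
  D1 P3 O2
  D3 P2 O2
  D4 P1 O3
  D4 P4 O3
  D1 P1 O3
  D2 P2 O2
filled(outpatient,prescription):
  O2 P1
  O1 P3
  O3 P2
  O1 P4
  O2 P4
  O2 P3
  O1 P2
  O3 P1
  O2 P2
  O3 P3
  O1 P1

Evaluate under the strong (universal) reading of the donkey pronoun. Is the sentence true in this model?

"her" takes "an outpatient" as antecedent and "it" takes "a prescription"; both are donkey pronouns co-varying with the restrictor.
Strong reading: for every (d,p,o) with wrote(d,p,o), filled(o,p).
Restrictor triples: (D1,P1,O3)→filled(O3,P1) ✓  (D1,P3,O2)→filled(O2,P3) ✓  (D2,P2,O1)→filled(O1,P2) ✓  (D2,P2,O2)→filled(O2,P2) ✓  (D2,P2,O3)→filled(O3,P2) ✓  (D3,P1,O1)→filled(O1,P1) ✓  (D3,P2,O1)→filled(O1,P2) ✓  (D3,P2,O2)→filled(O2,P2) ✓  (D3,P2,O3)→filled(O3,P2) ✓  (D3,P4,O1)→filled(O1,P4) ✓  (D4,P1,O2)→filled(O2,P1) ✓  (D4,P1,O3)→filled(O3,P1) ✓  (D4,P2,O1)→filled(O1,P2) ✓  (D4,P3,O3)→filled(O3,P3) ✓  (D4,P4,O3)→filled(O3,P4) ✗
Counterexample: (D4,P4,O3) — filled(O3,P4) does not hold.

False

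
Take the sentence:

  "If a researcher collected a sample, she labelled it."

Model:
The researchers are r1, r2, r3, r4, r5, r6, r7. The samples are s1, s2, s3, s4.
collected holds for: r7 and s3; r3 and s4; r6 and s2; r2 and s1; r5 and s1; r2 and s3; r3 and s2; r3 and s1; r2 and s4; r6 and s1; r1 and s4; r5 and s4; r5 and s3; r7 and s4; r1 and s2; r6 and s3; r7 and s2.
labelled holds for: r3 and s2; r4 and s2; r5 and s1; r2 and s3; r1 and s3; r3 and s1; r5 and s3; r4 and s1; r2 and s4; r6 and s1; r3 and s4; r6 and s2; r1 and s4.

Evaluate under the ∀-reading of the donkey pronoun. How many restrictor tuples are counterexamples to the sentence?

7

"it" takes "a sample" as antecedent — a donkey pronoun bound across the clause boundary.
Strong reading: for every (r,s) with collected(r,s), labelled(r,s).
Restrictor pairs: (r1,s2) ✗  (r1,s4) ✓  (r2,s1) ✗  (r2,s3) ✓  (r2,s4) ✓  (r3,s1) ✓  (r3,s2) ✓  (r3,s4) ✓  (r5,s1) ✓  (r5,s3) ✓  (r5,s4) ✗  (r6,s1) ✓  (r6,s2) ✓  (r6,s3) ✗  (r7,s2) ✗  (r7,s3) ✗  (r7,s4) ✗
Counterexamples (restrictor pairs failing the scope): 7.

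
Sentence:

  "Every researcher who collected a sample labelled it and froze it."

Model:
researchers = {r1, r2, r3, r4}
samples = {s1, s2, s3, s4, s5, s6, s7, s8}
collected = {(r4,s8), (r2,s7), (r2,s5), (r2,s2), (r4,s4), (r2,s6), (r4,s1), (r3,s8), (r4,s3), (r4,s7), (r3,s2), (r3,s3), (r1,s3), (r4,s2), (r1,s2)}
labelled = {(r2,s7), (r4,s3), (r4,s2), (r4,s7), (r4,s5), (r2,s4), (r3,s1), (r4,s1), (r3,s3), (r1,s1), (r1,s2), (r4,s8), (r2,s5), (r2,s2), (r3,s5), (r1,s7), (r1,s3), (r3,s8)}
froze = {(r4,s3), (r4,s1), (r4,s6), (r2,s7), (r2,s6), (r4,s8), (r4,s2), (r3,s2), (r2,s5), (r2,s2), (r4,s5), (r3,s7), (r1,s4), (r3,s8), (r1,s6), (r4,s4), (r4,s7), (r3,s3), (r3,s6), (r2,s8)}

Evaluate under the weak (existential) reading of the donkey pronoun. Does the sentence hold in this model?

"it" takes "a sample" as antecedent — a donkey pronoun bound across the clause boundary.
Weak reading: every researcher r with some collected-sample has at least one collected-sample s such that labelled(r,s) ∧ froze(r,s).
Per researcher: r1:✗  r2:✓  r3:✓  r4:✓
r1 has no witness among its collected-samples.

False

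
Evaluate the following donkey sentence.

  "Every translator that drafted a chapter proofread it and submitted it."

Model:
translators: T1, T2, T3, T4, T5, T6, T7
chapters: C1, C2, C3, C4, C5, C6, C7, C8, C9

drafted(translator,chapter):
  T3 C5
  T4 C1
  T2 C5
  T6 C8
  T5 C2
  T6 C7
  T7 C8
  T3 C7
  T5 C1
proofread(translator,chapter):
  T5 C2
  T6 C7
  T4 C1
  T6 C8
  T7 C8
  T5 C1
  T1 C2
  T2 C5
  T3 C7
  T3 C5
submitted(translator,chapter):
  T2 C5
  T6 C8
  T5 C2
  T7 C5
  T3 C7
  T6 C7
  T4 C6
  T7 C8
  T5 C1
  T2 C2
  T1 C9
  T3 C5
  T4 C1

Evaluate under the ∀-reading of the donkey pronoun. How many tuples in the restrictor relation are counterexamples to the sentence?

"it" takes "a chapter" as antecedent — a donkey pronoun bound across the clause boundary.
Strong reading: for every (t,c) with drafted(t,c), proofread(t,c) ∧ submitted(t,c).
Restrictor pairs: (T2,C5) ✓  (T3,C5) ✓  (T3,C7) ✓  (T4,C1) ✓  (T5,C1) ✓  (T5,C2) ✓  (T6,C7) ✓  (T6,C8) ✓  (T7,C8) ✓
Counterexamples (restrictor pairs failing the scope): 0.

0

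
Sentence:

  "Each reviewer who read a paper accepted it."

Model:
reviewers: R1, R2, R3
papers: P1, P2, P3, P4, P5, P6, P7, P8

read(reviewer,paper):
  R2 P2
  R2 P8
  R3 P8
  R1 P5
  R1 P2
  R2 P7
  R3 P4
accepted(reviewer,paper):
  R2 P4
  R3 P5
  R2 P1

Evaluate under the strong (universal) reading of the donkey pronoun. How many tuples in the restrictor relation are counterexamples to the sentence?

"it" takes "a paper" as antecedent — a donkey pronoun bound across the clause boundary.
Strong reading: for every (r,p) with read(r,p), accepted(r,p).
Restrictor pairs: (R1,P2) ✗  (R1,P5) ✗  (R2,P2) ✗  (R2,P7) ✗  (R2,P8) ✗  (R3,P4) ✗  (R3,P8) ✗
Counterexamples (restrictor pairs failing the scope): 7.

7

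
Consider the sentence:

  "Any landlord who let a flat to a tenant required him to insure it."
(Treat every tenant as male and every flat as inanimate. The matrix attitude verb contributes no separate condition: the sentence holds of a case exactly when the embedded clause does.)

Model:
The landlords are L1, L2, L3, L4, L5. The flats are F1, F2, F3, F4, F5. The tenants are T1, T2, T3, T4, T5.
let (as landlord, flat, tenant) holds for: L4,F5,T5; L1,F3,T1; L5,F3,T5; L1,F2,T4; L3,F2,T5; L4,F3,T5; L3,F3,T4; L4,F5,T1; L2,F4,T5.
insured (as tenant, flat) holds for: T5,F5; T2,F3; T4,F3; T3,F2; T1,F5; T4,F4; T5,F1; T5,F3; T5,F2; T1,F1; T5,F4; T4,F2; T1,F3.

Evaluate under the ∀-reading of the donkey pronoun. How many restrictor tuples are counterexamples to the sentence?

"him" takes "a tenant" as antecedent and "it" takes "a flat"; both are donkey pronouns co-varying with the restrictor.
Strong reading: for every (l,f,t) with let(l,f,t), insured(t,f).
Restrictor triples: (L1,F2,T4)→insured(T4,F2) ✓  (L1,F3,T1)→insured(T1,F3) ✓  (L2,F4,T5)→insured(T5,F4) ✓  (L3,F2,T5)→insured(T5,F2) ✓  (L3,F3,T4)→insured(T4,F3) ✓  (L4,F3,T5)→insured(T5,F3) ✓  (L4,F5,T1)→insured(T1,F5) ✓  (L4,F5,T5)→insured(T5,F5) ✓  (L5,F3,T5)→insured(T5,F3) ✓
Counterexamples (restrictor triples failing the scope): 0.

0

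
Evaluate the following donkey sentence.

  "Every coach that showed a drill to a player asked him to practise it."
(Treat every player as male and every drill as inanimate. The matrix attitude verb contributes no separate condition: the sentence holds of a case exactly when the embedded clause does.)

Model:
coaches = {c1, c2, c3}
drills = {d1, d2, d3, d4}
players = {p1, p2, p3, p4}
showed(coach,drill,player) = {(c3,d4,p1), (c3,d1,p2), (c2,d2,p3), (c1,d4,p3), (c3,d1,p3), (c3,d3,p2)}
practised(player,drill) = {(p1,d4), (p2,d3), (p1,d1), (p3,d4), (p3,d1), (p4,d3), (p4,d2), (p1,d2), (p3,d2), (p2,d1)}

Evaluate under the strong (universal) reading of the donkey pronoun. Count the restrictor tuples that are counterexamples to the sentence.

"him" takes "a player" as antecedent and "it" takes "a drill"; both are donkey pronouns co-varying with the restrictor.
Strong reading: for every (c,d,p) with showed(c,d,p), practised(p,d).
Restrictor triples: (c1,d4,p3)→practised(p3,d4) ✓  (c2,d2,p3)→practised(p3,d2) ✓  (c3,d1,p2)→practised(p2,d1) ✓  (c3,d1,p3)→practised(p3,d1) ✓  (c3,d3,p2)→practised(p2,d3) ✓  (c3,d4,p1)→practised(p1,d4) ✓
Counterexamples (restrictor triples failing the scope): 0.

0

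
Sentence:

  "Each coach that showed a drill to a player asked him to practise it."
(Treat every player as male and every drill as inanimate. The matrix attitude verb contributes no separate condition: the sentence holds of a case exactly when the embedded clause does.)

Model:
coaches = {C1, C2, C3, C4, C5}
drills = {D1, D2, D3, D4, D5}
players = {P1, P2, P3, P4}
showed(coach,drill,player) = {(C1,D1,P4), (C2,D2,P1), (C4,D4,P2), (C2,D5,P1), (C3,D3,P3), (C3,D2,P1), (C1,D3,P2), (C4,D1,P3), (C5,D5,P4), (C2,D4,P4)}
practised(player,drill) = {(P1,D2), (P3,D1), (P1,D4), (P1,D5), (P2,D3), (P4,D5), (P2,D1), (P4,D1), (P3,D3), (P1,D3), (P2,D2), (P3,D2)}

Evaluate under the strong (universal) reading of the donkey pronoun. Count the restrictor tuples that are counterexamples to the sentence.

2

"him" takes "a player" as antecedent and "it" takes "a drill"; both are donkey pronouns co-varying with the restrictor.
Strong reading: for every (c,d,p) with showed(c,d,p), practised(p,d).
Restrictor triples: (C1,D1,P4)→practised(P4,D1) ✓  (C1,D3,P2)→practised(P2,D3) ✓  (C2,D2,P1)→practised(P1,D2) ✓  (C2,D4,P4)→practised(P4,D4) ✗  (C2,D5,P1)→practised(P1,D5) ✓  (C3,D2,P1)→practised(P1,D2) ✓  (C3,D3,P3)→practised(P3,D3) ✓  (C4,D1,P3)→practised(P3,D1) ✓  (C4,D4,P2)→practised(P2,D4) ✗  (C5,D5,P4)→practised(P4,D5) ✓
Counterexamples (restrictor triples failing the scope): 2.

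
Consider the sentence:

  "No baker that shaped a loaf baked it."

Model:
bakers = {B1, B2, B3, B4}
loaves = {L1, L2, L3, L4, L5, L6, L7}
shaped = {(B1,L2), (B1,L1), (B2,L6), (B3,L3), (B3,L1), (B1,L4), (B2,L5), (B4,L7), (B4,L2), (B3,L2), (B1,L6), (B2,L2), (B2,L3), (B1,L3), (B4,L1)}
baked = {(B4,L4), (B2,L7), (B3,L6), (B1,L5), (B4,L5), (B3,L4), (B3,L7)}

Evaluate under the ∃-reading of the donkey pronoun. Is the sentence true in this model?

"it" takes "a loaf" as antecedent — a donkey pronoun bound across the clause boundary.
Truth condition: for no (b,l) with shaped(b,l) does baked(b,l) hold.
Restrictor pairs — does the scope hold? (B1,L1):fails  (B1,L2):fails  (B1,L3):fails  (B1,L4):fails  (B1,L6):fails  (B2,L2):fails  (B2,L3):fails  (B2,L5):fails  (B2,L6):fails  (B3,L1):fails  (B3,L2):fails  (B3,L3):fails  (B4,L1):fails  (B4,L2):fails  (B4,L7):fails
Scope holds for no restrictor pair, so the sentence is true.

True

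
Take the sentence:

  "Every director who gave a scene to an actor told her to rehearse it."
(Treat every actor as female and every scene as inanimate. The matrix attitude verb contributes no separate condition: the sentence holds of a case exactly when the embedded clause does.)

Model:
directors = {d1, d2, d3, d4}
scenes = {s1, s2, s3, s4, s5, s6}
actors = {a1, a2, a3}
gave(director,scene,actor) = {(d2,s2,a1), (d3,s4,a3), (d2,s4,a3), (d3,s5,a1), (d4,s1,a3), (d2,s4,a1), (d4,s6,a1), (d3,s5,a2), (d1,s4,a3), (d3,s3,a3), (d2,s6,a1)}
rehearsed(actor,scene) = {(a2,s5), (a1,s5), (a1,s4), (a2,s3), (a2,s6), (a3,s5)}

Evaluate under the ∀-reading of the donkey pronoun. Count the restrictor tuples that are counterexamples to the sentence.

8

"her" takes "an actor" as antecedent and "it" takes "a scene"; both are donkey pronouns co-varying with the restrictor.
Strong reading: for every (d,s,a) with gave(d,s,a), rehearsed(a,s).
Restrictor triples: (d1,s4,a3)→rehearsed(a3,s4) ✗  (d2,s2,a1)→rehearsed(a1,s2) ✗  (d2,s4,a1)→rehearsed(a1,s4) ✓  (d2,s4,a3)→rehearsed(a3,s4) ✗  (d2,s6,a1)→rehearsed(a1,s6) ✗  (d3,s3,a3)→rehearsed(a3,s3) ✗  (d3,s4,a3)→rehearsed(a3,s4) ✗  (d3,s5,a1)→rehearsed(a1,s5) ✓  (d3,s5,a2)→rehearsed(a2,s5) ✓  (d4,s1,a3)→rehearsed(a3,s1) ✗  (d4,s6,a1)→rehearsed(a1,s6) ✗
Counterexamples (restrictor triples failing the scope): 8.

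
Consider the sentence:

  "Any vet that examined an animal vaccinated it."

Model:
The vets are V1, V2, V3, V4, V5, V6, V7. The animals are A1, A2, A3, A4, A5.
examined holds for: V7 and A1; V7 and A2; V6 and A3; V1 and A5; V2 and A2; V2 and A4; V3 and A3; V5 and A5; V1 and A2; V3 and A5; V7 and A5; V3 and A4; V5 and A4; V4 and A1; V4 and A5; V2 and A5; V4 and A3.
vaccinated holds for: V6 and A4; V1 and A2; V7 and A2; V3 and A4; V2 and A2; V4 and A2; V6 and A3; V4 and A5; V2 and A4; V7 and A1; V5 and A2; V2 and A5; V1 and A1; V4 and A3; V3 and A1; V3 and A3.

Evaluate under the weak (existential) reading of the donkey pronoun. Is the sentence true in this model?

"it" takes "an animal" as antecedent — a donkey pronoun bound across the clause boundary.
Weak reading: every vet v with some examined-animal has at least one examined-animal a such that vaccinated(v,a).
Per vet: V1:✓  V2:✓  V3:✓  V4:✓  V5:✗  V6:✓  V7:✓
V5 has no witness among its examined-animals.

False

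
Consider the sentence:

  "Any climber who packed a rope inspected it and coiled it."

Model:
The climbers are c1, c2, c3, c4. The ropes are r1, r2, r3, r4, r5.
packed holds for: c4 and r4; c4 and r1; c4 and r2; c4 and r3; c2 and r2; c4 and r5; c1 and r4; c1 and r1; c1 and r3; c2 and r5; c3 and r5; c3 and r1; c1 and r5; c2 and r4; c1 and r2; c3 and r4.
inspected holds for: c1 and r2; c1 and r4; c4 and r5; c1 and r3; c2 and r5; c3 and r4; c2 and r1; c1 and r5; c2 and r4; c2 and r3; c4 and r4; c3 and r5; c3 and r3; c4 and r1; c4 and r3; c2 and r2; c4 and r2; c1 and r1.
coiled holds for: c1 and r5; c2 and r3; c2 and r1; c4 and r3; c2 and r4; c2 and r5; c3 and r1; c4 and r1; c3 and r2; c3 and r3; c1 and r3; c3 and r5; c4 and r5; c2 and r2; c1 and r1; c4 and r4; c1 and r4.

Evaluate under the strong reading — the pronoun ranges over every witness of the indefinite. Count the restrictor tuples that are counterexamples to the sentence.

"it" takes "a rope" as antecedent — a donkey pronoun bound across the clause boundary.
Strong reading: for every (c,r) with packed(c,r), inspected(c,r) ∧ coiled(c,r).
Restrictor pairs: (c1,r1) ✓  (c1,r2) ✗  (c1,r3) ✓  (c1,r4) ✓  (c1,r5) ✓  (c2,r2) ✓  (c2,r4) ✓  (c2,r5) ✓  (c3,r1) ✗  (c3,r4) ✗  (c3,r5) ✓  (c4,r1) ✓  (c4,r2) ✗  (c4,r3) ✓  (c4,r4) ✓  (c4,r5) ✓
Counterexamples (restrictor pairs failing the scope): 4.

4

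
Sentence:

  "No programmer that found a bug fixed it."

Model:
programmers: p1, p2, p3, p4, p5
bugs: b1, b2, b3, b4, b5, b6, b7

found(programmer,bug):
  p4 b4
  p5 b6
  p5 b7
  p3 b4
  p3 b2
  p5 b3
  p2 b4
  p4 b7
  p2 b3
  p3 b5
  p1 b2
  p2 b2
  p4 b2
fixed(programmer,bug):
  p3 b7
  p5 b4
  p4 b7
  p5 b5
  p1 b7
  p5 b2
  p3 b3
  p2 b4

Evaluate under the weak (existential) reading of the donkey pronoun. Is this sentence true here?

"it" takes "a bug" as antecedent — a donkey pronoun bound across the clause boundary.
Truth condition: for no (p,b) with found(p,b) does fixed(p,b) hold.
Restrictor pairs — does the scope hold? (p1,b2):fails  (p2,b2):fails  (p2,b3):fails  (p2,b4):holds  (p3,b2):fails  (p3,b4):fails  (p3,b5):fails  (p4,b2):fails  (p4,b4):fails  (p4,b7):holds  (p5,b3):fails  (p5,b6):fails  (p5,b7):fails
Scope holds for 2 pair(s), so the sentence is false.

False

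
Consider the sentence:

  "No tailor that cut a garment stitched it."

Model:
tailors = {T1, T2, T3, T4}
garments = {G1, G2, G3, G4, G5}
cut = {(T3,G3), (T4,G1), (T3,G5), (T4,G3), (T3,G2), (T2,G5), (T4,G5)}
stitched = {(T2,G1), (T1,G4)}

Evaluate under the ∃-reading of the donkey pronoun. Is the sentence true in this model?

"it" takes "a garment" as antecedent — a donkey pronoun bound across the clause boundary.
Truth condition: for no (t,g) with cut(t,g) does stitched(t,g) hold.
Restrictor pairs — does the scope hold? (T2,G5):fails  (T3,G2):fails  (T3,G3):fails  (T3,G5):fails  (T4,G1):fails  (T4,G3):fails  (T4,G5):fails
Scope holds for no restrictor pair, so the sentence is true.

True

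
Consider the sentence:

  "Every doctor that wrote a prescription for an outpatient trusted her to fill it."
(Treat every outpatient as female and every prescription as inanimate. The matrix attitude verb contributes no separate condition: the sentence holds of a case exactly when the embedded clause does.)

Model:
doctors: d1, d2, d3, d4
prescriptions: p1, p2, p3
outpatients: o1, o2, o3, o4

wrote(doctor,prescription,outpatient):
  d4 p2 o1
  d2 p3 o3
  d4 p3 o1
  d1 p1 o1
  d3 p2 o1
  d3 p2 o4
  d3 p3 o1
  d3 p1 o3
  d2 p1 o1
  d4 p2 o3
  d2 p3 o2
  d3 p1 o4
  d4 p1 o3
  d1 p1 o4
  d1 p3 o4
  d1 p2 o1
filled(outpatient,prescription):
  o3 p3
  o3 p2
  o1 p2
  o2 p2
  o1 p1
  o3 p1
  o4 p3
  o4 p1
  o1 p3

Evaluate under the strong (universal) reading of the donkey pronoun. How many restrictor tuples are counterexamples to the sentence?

2

"her" takes "an outpatient" as antecedent and "it" takes "a prescription"; both are donkey pronouns co-varying with the restrictor.
Strong reading: for every (d,p,o) with wrote(d,p,o), filled(o,p).
Restrictor triples: (d1,p1,o1)→filled(o1,p1) ✓  (d1,p1,o4)→filled(o4,p1) ✓  (d1,p2,o1)→filled(o1,p2) ✓  (d1,p3,o4)→filled(o4,p3) ✓  (d2,p1,o1)→filled(o1,p1) ✓  (d2,p3,o2)→filled(o2,p3) ✗  (d2,p3,o3)→filled(o3,p3) ✓  (d3,p1,o3)→filled(o3,p1) ✓  (d3,p1,o4)→filled(o4,p1) ✓  (d3,p2,o1)→filled(o1,p2) ✓  (d3,p2,o4)→filled(o4,p2) ✗  (d3,p3,o1)→filled(o1,p3) ✓  (d4,p1,o3)→filled(o3,p1) ✓  (d4,p2,o1)→filled(o1,p2) ✓  (d4,p2,o3)→filled(o3,p2) ✓  (d4,p3,o1)→filled(o1,p3) ✓
Counterexamples (restrictor triples failing the scope): 2.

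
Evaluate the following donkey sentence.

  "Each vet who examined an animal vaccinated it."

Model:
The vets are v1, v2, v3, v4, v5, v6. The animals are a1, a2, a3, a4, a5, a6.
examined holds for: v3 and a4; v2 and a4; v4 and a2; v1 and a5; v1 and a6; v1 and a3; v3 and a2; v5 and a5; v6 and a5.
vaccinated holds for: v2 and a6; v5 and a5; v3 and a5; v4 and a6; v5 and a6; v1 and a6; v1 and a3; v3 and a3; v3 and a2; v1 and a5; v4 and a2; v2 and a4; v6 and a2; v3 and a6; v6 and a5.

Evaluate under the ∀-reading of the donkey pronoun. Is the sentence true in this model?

False

"it" takes "an animal" as antecedent — a donkey pronoun bound across the clause boundary.
Strong reading: for every (v,a) with examined(v,a), vaccinated(v,a).
Restrictor pairs: (v1,a3) ✓  (v1,a5) ✓  (v1,a6) ✓  (v2,a4) ✓  (v3,a2) ✓  (v3,a4) ✗  (v4,a2) ✓  (v5,a5) ✓  (v6,a5) ✓
Counterexample: (v3,a4) is in examined but fails the scope.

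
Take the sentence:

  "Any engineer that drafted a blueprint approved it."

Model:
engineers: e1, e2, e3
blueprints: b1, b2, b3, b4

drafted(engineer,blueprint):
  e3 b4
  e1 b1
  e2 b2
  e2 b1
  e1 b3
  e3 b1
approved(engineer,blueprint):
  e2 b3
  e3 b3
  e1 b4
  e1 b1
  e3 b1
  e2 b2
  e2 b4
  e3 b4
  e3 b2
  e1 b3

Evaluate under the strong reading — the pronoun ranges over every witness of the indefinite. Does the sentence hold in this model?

"it" takes "a blueprint" as antecedent — a donkey pronoun bound across the clause boundary.
Strong reading: for every (e,b) with drafted(e,b), approved(e,b).
Restrictor pairs: (e1,b1) ✓  (e1,b3) ✓  (e2,b1) ✗  (e2,b2) ✓  (e3,b1) ✓  (e3,b4) ✓
Counterexample: (e2,b1) is in drafted but fails the scope.

False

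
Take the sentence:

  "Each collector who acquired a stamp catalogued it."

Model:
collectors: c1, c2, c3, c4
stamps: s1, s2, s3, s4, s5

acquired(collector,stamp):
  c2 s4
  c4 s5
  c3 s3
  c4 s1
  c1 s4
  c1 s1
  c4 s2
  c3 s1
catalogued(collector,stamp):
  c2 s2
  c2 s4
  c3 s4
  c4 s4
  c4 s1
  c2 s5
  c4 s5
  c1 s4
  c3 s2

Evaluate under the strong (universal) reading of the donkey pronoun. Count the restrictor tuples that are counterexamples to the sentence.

4

"it" takes "a stamp" as antecedent — a donkey pronoun bound across the clause boundary.
Strong reading: for every (c,s) with acquired(c,s), catalogued(c,s).
Restrictor pairs: (c1,s1) ✗  (c1,s4) ✓  (c2,s4) ✓  (c3,s1) ✗  (c3,s3) ✗  (c4,s1) ✓  (c4,s2) ✗  (c4,s5) ✓
Counterexamples (restrictor pairs failing the scope): 4.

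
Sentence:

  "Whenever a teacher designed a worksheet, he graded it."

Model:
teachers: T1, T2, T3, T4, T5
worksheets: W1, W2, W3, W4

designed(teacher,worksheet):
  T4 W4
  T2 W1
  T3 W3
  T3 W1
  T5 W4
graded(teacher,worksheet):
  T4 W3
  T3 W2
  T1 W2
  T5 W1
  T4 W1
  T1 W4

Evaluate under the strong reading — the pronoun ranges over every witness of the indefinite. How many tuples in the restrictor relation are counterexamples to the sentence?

"it" takes "a worksheet" as antecedent — a donkey pronoun bound across the clause boundary.
Strong reading: for every (t,w) with designed(t,w), graded(t,w).
Restrictor pairs: (T2,W1) ✗  (T3,W1) ✗  (T3,W3) ✗  (T4,W4) ✗  (T5,W4) ✗
Counterexamples (restrictor pairs failing the scope): 5.

5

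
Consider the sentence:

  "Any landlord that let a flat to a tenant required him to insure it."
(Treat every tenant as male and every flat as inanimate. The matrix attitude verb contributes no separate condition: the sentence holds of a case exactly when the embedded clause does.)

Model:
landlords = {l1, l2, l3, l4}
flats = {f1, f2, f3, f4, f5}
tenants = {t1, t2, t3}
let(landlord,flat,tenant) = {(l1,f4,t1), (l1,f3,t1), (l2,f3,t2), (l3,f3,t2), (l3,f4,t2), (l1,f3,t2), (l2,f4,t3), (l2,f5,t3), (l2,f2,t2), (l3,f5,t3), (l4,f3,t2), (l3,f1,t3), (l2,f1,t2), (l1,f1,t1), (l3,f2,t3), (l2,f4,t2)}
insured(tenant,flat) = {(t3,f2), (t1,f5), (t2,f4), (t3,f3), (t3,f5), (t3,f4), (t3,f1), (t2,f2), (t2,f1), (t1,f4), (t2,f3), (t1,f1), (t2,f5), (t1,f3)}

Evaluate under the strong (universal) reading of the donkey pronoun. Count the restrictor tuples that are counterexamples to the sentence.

0

"him" takes "a tenant" as antecedent and "it" takes "a flat"; both are donkey pronouns co-varying with the restrictor.
Strong reading: for every (l,f,t) with let(l,f,t), insured(t,f).
Restrictor triples: (l1,f1,t1)→insured(t1,f1) ✓  (l1,f3,t1)→insured(t1,f3) ✓  (l1,f3,t2)→insured(t2,f3) ✓  (l1,f4,t1)→insured(t1,f4) ✓  (l2,f1,t2)→insured(t2,f1) ✓  (l2,f2,t2)→insured(t2,f2) ✓  (l2,f3,t2)→insured(t2,f3) ✓  (l2,f4,t2)→insured(t2,f4) ✓  (l2,f4,t3)→insured(t3,f4) ✓  (l2,f5,t3)→insured(t3,f5) ✓  (l3,f1,t3)→insured(t3,f1) ✓  (l3,f2,t3)→insured(t3,f2) ✓  (l3,f3,t2)→insured(t2,f3) ✓  (l3,f4,t2)→insured(t2,f4) ✓  (l3,f5,t3)→insured(t3,f5) ✓  (l4,f3,t2)→insured(t2,f3) ✓
Counterexamples (restrictor triples failing the scope): 0.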